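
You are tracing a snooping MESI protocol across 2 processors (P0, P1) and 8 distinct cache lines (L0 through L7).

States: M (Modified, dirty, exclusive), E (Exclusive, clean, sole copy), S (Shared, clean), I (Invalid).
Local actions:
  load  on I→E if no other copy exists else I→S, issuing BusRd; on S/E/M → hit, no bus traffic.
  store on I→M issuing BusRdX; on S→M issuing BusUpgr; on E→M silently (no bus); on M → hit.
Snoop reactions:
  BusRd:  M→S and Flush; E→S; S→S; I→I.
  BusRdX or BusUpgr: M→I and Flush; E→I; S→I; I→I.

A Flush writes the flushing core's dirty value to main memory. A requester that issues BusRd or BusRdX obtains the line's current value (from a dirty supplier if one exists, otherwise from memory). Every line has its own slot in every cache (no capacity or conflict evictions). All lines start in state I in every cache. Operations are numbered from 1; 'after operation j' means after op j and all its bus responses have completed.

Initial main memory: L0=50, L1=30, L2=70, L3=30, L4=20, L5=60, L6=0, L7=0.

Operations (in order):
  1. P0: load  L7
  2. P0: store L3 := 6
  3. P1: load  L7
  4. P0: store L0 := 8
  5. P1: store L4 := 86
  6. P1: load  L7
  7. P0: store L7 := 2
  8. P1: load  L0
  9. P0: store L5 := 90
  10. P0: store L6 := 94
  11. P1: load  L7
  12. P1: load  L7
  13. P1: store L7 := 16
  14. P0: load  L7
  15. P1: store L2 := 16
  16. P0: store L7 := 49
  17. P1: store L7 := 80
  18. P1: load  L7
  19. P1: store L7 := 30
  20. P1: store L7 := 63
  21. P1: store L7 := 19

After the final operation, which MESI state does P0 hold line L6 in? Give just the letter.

  op1 P0: load  L7 → E/I on L7; bus BusRd; mem=0
  op2 P0: store L3 := 6 → M/I on L3; bus BusRdX; mem=30
  op3 P1: load  L7 → S/S on L7; bus BusRd; mem=0
  op4 P0: store L0 := 8 → M/I on L0; bus BusRdX; mem=50
  op5 P1: store L4 := 86 → I/M on L4; bus BusRdX; mem=20
  op6 P1: load  L7 → S/S on L7; bus (none); mem=0
  op7 P0: store L7 := 2 → M/I on L7; bus BusUpgr; mem=0
  op8 P1: load  L0 → S/S on L0; bus BusRd Flush; mem=8
  op9 P0: store L5 := 90 → M/I on L5; bus BusRdX; mem=60
  op10 P0: store L6 := 94 → M/I on L6; bus BusRdX; mem=0
  op11 P1: load  L7 → S/S on L7; bus BusRd Flush; mem=2
  op12 P1: load  L7 → S/S on L7; bus (none); mem=2
  op13 P1: store L7 := 16 → I/M on L7; bus BusUpgr; mem=2
  op14 P0: load  L7 → S/S on L7; bus BusRd Flush; mem=16
  op15 P1: store L2 := 16 → I/M on L2; bus BusRdX; mem=70
  op16 P0: store L7 := 49 → M/I on L7; bus BusUpgr; mem=16
  op17 P1: store L7 := 80 → I/M on L7; bus BusRdX Flush; mem=49
  op18 P1: load  L7 → I/M on L7; bus (none); mem=49
  op19 P1: store L7 := 30 → I/M on L7; bus (none); mem=49
  op20 P1: store L7 := 63 → I/M on L7; bus (none); mem=49
  op21 P1: store L7 := 19 → I/M on L7; bus (none); mem=49

state = M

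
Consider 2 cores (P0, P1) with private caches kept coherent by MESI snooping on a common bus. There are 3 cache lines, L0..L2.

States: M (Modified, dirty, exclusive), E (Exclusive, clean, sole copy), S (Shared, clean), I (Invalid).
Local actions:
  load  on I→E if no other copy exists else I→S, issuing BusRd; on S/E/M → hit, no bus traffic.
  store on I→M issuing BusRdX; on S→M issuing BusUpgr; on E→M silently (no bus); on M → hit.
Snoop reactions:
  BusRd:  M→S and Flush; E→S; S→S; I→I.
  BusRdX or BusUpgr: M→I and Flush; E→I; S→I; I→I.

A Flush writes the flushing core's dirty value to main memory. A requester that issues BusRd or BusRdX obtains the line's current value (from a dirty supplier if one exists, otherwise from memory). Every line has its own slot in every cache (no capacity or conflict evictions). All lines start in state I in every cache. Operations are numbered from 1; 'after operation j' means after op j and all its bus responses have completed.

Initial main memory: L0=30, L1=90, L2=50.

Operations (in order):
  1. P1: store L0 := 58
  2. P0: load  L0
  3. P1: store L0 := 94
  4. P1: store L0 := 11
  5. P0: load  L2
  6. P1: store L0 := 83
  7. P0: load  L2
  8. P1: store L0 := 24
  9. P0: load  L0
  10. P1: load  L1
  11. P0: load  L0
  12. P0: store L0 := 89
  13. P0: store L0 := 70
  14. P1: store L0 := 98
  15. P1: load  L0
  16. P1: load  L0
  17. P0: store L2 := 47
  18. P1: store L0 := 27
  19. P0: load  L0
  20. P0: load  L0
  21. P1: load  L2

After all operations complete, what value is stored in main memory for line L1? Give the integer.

1. P1: store L0 := 58  bus=[BusRdX]  L0: P0=I P1=M  mem[L0]=30
2. P0: load  L0  bus=[BusRd,Flush]  L0: P0=S P1=S  mem[L0]=58
3. P1: store L0 := 94  bus=[BusUpgr]  L0: P0=I P1=M  mem[L0]=58
4. P1: store L0 := 11  bus=[-]  L0: P0=I P1=M  mem[L0]=58
5. P0: load  L2  bus=[BusRd]  L2: P0=E P1=I  mem[L2]=50
6. P1: store L0 := 83  bus=[-]  L0: P0=I P1=M  mem[L0]=58
7. P0: load  L2  bus=[-]  L2: P0=E P1=I  mem[L2]=50
8. P1: store L0 := 24  bus=[-]  L0: P0=I P1=M  mem[L0]=58
9. P0: load  L0  bus=[BusRd,Flush]  L0: P0=S P1=S  mem[L0]=24
10. P1: load  L1  bus=[BusRd]  L1: P0=I P1=E  mem[L1]=90
11. P0: load  L0  bus=[-]  L0: P0=S P1=S  mem[L0]=24
12. P0: store L0 := 89  bus=[BusUpgr]  L0: P0=M P1=I  mem[L0]=24
13. P0: store L0 := 70  bus=[-]  L0: P0=M P1=I  mem[L0]=24
14. P1: store L0 := 98  bus=[BusRdX,Flush]  L0: P0=I P1=M  mem[L0]=70
15. P1: load  L0  bus=[-]  L0: P0=I P1=M  mem[L0]=70
16. P1: load  L0  bus=[-]  L0: P0=I P1=M  mem[L0]=70
17. P0: store L2 := 47  bus=[-]  L2: P0=M P1=I  mem[L2]=50
18. P1: store L0 := 27  bus=[-]  L0: P0=I P1=M  mem[L0]=70
19. P0: load  L0  bus=[BusRd,Flush]  L0: P0=S P1=S  mem[L0]=27
20. P0: load  L0  bus=[-]  L0: P0=S P1=S  mem[L0]=27
21. P1: load  L2  bus=[BusRd,Flush]  L2: P0=S P1=S  mem[L2]=47

memory[L1] = 90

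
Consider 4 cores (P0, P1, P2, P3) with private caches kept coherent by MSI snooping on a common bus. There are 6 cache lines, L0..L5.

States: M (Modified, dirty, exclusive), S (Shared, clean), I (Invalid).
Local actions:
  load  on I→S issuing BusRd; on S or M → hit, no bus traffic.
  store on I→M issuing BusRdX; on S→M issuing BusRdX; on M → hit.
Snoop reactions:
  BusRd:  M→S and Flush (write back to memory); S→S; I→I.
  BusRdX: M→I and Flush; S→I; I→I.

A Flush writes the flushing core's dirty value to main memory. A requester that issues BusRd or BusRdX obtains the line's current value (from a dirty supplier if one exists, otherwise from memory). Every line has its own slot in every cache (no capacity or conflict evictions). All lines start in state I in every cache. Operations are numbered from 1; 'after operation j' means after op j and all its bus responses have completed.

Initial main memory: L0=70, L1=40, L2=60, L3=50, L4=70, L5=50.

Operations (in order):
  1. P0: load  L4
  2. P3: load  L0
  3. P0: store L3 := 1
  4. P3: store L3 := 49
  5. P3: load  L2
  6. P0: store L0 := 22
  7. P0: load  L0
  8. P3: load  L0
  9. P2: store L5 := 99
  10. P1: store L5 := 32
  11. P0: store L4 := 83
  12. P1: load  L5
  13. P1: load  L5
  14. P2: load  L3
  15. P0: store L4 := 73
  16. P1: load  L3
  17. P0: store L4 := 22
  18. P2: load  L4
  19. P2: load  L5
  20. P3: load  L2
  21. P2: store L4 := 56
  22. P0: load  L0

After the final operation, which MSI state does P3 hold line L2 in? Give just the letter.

state = S

  op1 P0: load  L4 → S/I/I/I on L4; bus BusRd; mem=70
  op2 P3: load  L0 → I/I/I/S on L0; bus BusRd; mem=70
  op3 P0: store L3 := 1 → M/I/I/I on L3; bus BusRdX; mem=50
  op4 P3: store L3 := 49 → I/I/I/M on L3; bus BusRdX Flush; mem=1
  op5 P3: load  L2 → I/I/I/S on L2; bus BusRd; mem=60
  op6 P0: store L0 := 22 → M/I/I/I on L0; bus BusRdX; mem=70
  op7 P0: load  L0 → M/I/I/I on L0; bus (none); mem=70
  op8 P3: load  L0 → S/I/I/S on L0; bus BusRd Flush; mem=22
  op9 P2: store L5 := 99 → I/I/M/I on L5; bus BusRdX; mem=50
  op10 P1: store L5 := 32 → I/M/I/I on L5; bus BusRdX Flush; mem=99
  op11 P0: store L4 := 83 → M/I/I/I on L4; bus BusRdX; mem=70
  op12 P1: load  L5 → I/M/I/I on L5; bus (none); mem=99
  op13 P1: load  L5 → I/M/I/I on L5; bus (none); mem=99
  op14 P2: load  L3 → I/I/S/S on L3; bus BusRd Flush; mem=49
  op15 P0: store L4 := 73 → M/I/I/I on L4; bus (none); mem=70
  op16 P1: load  L3 → I/S/S/S on L3; bus BusRd; mem=49
  op17 P0: store L4 := 22 → M/I/I/I on L4; bus (none); mem=70
  op18 P2: load  L4 → S/I/S/I on L4; bus BusRd Flush; mem=22
  op19 P2: load  L5 → I/S/S/I on L5; bus BusRd Flush; mem=32
  op20 P3: load  L2 → I/I/I/S on L2; bus (none); mem=60
  op21 P2: store L4 := 56 → I/I/M/I on L4; bus BusRdX; mem=22
  op22 P0: load  L0 → S/I/I/S on L0; bus (none); mem=22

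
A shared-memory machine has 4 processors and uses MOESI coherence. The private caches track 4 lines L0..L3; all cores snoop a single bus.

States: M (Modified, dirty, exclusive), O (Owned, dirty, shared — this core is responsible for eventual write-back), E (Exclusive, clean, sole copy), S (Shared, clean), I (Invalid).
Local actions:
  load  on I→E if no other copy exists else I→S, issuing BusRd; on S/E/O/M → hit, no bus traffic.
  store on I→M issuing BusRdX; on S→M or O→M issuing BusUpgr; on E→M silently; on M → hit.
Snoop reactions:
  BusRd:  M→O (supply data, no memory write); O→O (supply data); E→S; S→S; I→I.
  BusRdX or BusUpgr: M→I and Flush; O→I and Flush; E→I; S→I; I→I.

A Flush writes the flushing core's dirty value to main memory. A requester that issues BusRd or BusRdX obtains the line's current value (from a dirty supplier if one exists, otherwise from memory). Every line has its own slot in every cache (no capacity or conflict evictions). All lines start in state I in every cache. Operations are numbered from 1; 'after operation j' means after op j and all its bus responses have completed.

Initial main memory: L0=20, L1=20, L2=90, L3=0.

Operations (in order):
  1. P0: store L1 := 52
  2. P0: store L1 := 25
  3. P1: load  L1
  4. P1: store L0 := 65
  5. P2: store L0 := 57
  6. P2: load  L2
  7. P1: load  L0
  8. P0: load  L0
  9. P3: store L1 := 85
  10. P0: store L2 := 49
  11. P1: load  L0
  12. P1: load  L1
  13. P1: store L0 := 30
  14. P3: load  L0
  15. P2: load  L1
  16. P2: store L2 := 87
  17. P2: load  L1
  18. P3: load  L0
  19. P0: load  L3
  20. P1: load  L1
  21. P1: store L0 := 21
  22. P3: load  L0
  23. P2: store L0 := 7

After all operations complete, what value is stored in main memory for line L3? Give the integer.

memory[L3] = 0

[1] P0: store L1 := 52 | P0:M(52), P1:I, P2:I, P3:I | bus: BusRdX
[2] P0: store L1 := 25 | P0:M(25), P1:I, P2:I, P3:I | bus: none
[3] P1: load  L1 | P0:O(25), P1:S(25), P2:I, P3:I | bus: BusRd
[4] P1: store L0 := 65 | P0:I, P1:M(65), P2:I, P3:I | bus: BusRdX
[5] P2: store L0 := 57 | P0:I, P1:I, P2:M(57), P3:I | bus: BusRdX,Flush
[6] P2: load  L2 | P0:I, P1:I, P2:E(90), P3:I | bus: BusRd
[7] P1: load  L0 | P0:I, P1:S(57), P2:O(57), P3:I | bus: BusRd
[8] P0: load  L0 | P0:S(57), P1:S(57), P2:O(57), P3:I | bus: BusRd
[9] P3: store L1 := 85 | P0:I, P1:I, P2:I, P3:M(85) | bus: BusRdX,Flush
[10] P0: store L2 := 49 | P0:M(49), P1:I, P2:I, P3:I | bus: BusRdX
[11] P1: load  L0 | P0:S(57), P1:S(57), P2:O(57), P3:I | bus: none
[12] P1: load  L1 | P0:I, P1:S(85), P2:I, P3:O(85) | bus: BusRd
[13] P1: store L0 := 30 | P0:I, P1:M(30), P2:I, P3:I | bus: BusUpgr,Flush
[14] P3: load  L0 | P0:I, P1:O(30), P2:I, P3:S(30) | bus: BusRd
[15] P2: load  L1 | P0:I, P1:S(85), P2:S(85), P3:O(85) | bus: BusRd
[16] P2: store L2 := 87 | P0:I, P1:I, P2:M(87), P3:I | bus: BusRdX,Flush
[17] P2: load  L1 | P0:I, P1:S(85), P2:S(85), P3:O(85) | bus: none
[18] P3: load  L0 | P0:I, P1:O(30), P2:I, P3:S(30) | bus: none
[19] P0: load  L3 | P0:E(0), P1:I, P2:I, P3:I | bus: BusRd
[20] P1: load  L1 | P0:I, P1:S(85), P2:S(85), P3:O(85) | bus: none
[21] P1: store L0 := 21 | P0:I, P1:M(21), P2:I, P3:I | bus: BusUpgr
[22] P3: load  L0 | P0:I, P1:O(21), P2:I, P3:S(21) | bus: BusRd
[23] P2: store L0 := 7 | P0:I, P1:I, P2:M(7), P3:I | bus: BusRdX,Flush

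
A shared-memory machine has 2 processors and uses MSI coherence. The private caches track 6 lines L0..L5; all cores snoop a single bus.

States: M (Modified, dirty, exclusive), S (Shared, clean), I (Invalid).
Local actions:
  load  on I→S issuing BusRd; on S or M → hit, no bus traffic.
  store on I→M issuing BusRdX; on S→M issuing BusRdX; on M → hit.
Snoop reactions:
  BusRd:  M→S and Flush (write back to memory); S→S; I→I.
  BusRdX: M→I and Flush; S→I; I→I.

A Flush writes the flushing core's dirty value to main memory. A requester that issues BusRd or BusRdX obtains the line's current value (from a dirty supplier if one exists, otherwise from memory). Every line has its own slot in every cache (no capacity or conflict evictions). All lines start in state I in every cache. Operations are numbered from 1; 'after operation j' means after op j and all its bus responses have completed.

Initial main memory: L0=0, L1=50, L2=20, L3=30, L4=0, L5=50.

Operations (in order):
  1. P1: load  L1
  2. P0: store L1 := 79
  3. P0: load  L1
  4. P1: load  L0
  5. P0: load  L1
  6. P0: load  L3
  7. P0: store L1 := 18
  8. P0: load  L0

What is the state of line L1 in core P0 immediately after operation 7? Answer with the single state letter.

state = M

  op1 P1: load  L1 → I/S on L1; bus BusRd; mem=50
  op2 P0: store L1 := 79 → M/I on L1; bus BusRdX; mem=50
  op3 P0: load  L1 → M/I on L1; bus (none); mem=50
  op4 P1: load  L0 → I/S on L0; bus BusRd; mem=0
  op5 P0: load  L1 → M/I on L1; bus (none); mem=50
  op6 P0: load  L3 → S/I on L3; bus BusRd; mem=30
  op7 P0: store L1 := 18 → M/I on L1; bus (none); mem=50
  op8 P0: load  L0 → S/S on L0; bus BusRd; mem=0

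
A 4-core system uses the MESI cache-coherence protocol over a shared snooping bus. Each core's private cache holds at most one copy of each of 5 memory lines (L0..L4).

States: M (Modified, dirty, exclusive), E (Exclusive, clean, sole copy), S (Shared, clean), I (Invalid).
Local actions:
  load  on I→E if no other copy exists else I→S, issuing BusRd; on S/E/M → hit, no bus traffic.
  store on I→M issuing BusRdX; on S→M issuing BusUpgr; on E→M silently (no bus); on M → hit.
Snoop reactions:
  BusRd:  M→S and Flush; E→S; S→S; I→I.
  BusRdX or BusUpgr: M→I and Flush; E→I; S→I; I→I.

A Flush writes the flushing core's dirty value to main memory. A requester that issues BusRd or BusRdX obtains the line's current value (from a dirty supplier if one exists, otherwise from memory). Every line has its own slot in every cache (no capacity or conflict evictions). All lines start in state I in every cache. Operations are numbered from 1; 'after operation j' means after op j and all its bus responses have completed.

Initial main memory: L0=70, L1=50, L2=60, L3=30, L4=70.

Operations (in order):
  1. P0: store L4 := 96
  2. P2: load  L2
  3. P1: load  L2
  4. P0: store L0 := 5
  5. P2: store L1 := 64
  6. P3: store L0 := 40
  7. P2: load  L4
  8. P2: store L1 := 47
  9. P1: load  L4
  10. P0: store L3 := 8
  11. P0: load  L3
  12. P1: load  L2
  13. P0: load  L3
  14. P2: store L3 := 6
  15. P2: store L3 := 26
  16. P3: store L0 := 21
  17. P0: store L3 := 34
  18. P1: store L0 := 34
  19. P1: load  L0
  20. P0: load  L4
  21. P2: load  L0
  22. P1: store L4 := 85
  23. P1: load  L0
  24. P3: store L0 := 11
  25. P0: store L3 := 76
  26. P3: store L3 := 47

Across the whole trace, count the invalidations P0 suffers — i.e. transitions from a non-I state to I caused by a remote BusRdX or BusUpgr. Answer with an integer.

1. P0: store L4 := 96  bus=[BusRdX]  L4: P0=M P1=I P2=I P3=I  mem[L4]=70
2. P2: load  L2  bus=[BusRd]  L2: P0=I P1=I P2=E P3=I  mem[L2]=60
3. P1: load  L2  bus=[BusRd]  L2: P0=I P1=S P2=S P3=I  mem[L2]=60
4. P0: store L0 := 5  bus=[BusRdX]  L0: P0=M P1=I P2=I P3=I  mem[L0]=70
5. P2: store L1 := 64  bus=[BusRdX]  L1: P0=I P1=I P2=M P3=I  mem[L1]=50
6. P3: store L0 := 40  bus=[BusRdX,Flush]  L0: P0=I P1=I P2=I P3=M  mem[L0]=5
7. P2: load  L4  bus=[BusRd,Flush]  L4: P0=S P1=I P2=S P3=I  mem[L4]=96
8. P2: store L1 := 47  bus=[-]  L1: P0=I P1=I P2=M P3=I  mem[L1]=50
9. P1: load  L4  bus=[BusRd]  L4: P0=S P1=S P2=S P3=I  mem[L4]=96
10. P0: store L3 := 8  bus=[BusRdX]  L3: P0=M P1=I P2=I P3=I  mem[L3]=30
11. P0: load  L3  bus=[-]  L3: P0=M P1=I P2=I P3=I  mem[L3]=30
12. P1: load  L2  bus=[-]  L2: P0=I P1=S P2=S P3=I  mem[L2]=60
13. P0: load  L3  bus=[-]  L3: P0=M P1=I P2=I P3=I  mem[L3]=30
14. P2: store L3 := 6  bus=[BusRdX,Flush]  L3: P0=I P1=I P2=M P3=I  mem[L3]=8
15. P2: store L3 := 26  bus=[-]  L3: P0=I P1=I P2=M P3=I  mem[L3]=8
16. P3: store L0 := 21  bus=[-]  L0: P0=I P1=I P2=I P3=M  mem[L0]=5
17. P0: store L3 := 34  bus=[BusRdX,Flush]  L3: P0=M P1=I P2=I P3=I  mem[L3]=26
18. P1: store L0 := 34  bus=[BusRdX,Flush]  L0: P0=I P1=M P2=I P3=I  mem[L0]=21
19. P1: load  L0  bus=[-]  L0: P0=I P1=M P2=I P3=I  mem[L0]=21
20. P0: load  L4  bus=[-]  L4: P0=S P1=S P2=S P3=I  mem[L4]=96
21. P2: load  L0  bus=[BusRd,Flush]  L0: P0=I P1=S P2=S P3=I  mem[L0]=34
22. P1: store L4 := 85  bus=[BusUpgr]  L4: P0=I P1=M P2=I P3=I  mem[L4]=96
23. P1: load  L0  bus=[-]  L0: P0=I P1=S P2=S P3=I  mem[L0]=34
24. P3: store L0 := 11  bus=[BusRdX]  L0: P0=I P1=I P2=I P3=M  mem[L0]=34
25. P0: store L3 := 76  bus=[-]  L3: P0=M P1=I P2=I P3=I  mem[L3]=26
26. P3: store L3 := 47  bus=[BusRdX,Flush]  L3: P0=I P1=I P2=I P3=M  mem[L3]=76

invalidations = 4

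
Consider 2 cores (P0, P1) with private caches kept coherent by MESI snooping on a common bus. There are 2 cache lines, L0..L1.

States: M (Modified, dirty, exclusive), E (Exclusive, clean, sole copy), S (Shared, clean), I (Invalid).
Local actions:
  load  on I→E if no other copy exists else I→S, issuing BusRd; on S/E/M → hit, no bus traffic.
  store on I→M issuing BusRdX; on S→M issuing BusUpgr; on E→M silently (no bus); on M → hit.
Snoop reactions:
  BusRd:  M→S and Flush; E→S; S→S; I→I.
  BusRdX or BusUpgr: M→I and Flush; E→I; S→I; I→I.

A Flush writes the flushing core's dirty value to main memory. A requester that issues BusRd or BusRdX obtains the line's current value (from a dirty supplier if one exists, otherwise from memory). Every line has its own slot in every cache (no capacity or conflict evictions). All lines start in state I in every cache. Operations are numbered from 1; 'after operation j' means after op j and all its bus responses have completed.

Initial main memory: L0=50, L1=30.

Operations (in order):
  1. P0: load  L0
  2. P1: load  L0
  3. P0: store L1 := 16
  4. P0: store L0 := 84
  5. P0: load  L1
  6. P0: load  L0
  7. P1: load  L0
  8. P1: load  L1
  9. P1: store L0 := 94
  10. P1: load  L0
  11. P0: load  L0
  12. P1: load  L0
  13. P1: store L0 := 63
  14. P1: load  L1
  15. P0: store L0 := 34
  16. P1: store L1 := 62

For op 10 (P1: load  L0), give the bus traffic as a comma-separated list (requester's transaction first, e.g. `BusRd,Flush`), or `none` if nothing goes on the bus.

bus = none

  op1 P0: load  L0 → E/I on L0; bus BusRd; mem=50
  op2 P1: load  L0 → S/S on L0; bus BusRd; mem=50
  op3 P0: store L1 := 16 → M/I on L1; bus BusRdX; mem=30
  op4 P0: store L0 := 84 → M/I on L0; bus BusUpgr; mem=50
  op5 P0: load  L1 → M/I on L1; bus (none); mem=30
  op6 P0: load  L0 → M/I on L0; bus (none); mem=50
  op7 P1: load  L0 → S/S on L0; bus BusRd Flush; mem=84
  op8 P1: load  L1 → S/S on L1; bus BusRd Flush; mem=16
  op9 P1: store L0 := 94 → I/M on L0; bus BusUpgr; mem=84
  op10 P1: load  L0 → I/M on L0; bus (none); mem=84
  op11 P0: load  L0 → S/S on L0; bus BusRd Flush; mem=94
  op12 P1: load  L0 → S/S on L0; bus (none); mem=94
  op13 P1: store L0 := 63 → I/M on L0; bus BusUpgr; mem=94
  op14 P1: load  L1 → S/S on L1; bus (none); mem=16
  op15 P0: store L0 := 34 → M/I on L0; bus BusRdX Flush; mem=63
  op16 P1: store L1 := 62 → I/M on L1; bus BusUpgr; mem=16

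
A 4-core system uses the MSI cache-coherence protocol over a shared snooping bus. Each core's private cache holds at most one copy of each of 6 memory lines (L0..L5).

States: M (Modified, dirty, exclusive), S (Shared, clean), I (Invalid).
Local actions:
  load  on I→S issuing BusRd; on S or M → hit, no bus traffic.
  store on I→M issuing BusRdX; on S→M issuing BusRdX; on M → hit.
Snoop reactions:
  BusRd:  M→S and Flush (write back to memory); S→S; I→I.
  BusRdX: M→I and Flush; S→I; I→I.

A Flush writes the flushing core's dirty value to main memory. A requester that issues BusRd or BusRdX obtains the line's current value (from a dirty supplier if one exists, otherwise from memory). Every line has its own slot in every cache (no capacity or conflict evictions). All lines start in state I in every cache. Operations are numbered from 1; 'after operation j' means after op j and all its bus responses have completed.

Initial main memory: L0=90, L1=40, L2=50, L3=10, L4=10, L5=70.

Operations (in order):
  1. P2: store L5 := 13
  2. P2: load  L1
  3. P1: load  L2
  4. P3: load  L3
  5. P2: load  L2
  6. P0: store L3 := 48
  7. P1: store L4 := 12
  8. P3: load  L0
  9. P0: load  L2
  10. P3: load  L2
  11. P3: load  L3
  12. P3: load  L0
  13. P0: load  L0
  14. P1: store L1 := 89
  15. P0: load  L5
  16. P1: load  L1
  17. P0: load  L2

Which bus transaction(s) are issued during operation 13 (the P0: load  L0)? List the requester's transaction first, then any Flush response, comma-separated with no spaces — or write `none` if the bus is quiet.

bus = BusRd

step 1: P2: store L5 := 13  ⟶  IIMI  (L5)  txn=BusRdX  M[L5]=70
step 2: P2: load  L1  ⟶  IISI  (L1)  txn=BusRd  M[L1]=40
step 3: P1: load  L2  ⟶  ISII  (L2)  txn=BusRd  M[L2]=50
step 4: P3: load  L3  ⟶  IIIS  (L3)  txn=BusRd  M[L3]=10
step 5: P2: load  L2  ⟶  ISSI  (L2)  txn=BusRd  M[L2]=50
step 6: P0: store L3 := 48  ⟶  MIII  (L3)  txn=BusRdX  M[L3]=10
step 7: P1: store L4 := 12  ⟶  IMII  (L4)  txn=BusRdX  M[L4]=10
step 8: P3: load  L0  ⟶  IIIS  (L0)  txn=BusRd  M[L0]=90
step 9: P0: load  L2  ⟶  SSSI  (L2)  txn=BusRd  M[L2]=50
step 10: P3: load  L2  ⟶  SSSS  (L2)  txn=BusRd  M[L2]=50
step 11: P3: load  L3  ⟶  SIIS  (L3)  txn=BusRd+Flush  M[L3]=48
step 12: P3: load  L0  ⟶  IIIS  (L0)  txn=∅  M[L0]=90
step 13: P0: load  L0  ⟶  SIIS  (L0)  txn=BusRd  M[L0]=90
step 14: P1: store L1 := 89  ⟶  IMII  (L1)  txn=BusRdX  M[L1]=40
step 15: P0: load  L5  ⟶  SISI  (L5)  txn=BusRd+Flush  M[L5]=13
step 16: P1: load  L1  ⟶  IMII  (L1)  txn=∅  M[L1]=40
step 17: P0: load  L2  ⟶  SSSS  (L2)  txn=∅  M[L2]=50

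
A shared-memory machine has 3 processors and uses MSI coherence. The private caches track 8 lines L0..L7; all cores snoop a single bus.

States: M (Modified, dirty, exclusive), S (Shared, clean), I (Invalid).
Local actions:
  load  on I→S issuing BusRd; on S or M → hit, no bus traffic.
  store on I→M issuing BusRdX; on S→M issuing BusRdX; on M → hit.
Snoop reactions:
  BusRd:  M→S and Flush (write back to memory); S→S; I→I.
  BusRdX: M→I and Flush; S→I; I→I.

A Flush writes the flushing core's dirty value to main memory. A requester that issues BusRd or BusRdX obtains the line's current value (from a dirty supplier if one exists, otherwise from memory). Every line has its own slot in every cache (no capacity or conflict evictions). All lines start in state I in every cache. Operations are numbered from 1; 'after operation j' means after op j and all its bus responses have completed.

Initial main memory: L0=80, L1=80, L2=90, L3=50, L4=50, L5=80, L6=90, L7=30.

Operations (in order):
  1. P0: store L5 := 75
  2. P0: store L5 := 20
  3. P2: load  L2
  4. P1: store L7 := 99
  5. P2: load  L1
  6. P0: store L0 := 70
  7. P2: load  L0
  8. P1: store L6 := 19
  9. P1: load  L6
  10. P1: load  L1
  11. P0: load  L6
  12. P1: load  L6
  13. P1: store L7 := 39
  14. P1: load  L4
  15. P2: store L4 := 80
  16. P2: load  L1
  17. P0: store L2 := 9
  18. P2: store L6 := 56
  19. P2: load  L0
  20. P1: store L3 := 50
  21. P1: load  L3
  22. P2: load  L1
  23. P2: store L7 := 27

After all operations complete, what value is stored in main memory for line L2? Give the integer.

memory[L2] = 90

  op1 P0: store L5 := 75 → M/I/I on L5; bus BusRdX; mem=80
  op2 P0: store L5 := 20 → M/I/I on L5; bus (none); mem=80
  op3 P2: load  L2 → I/I/S on L2; bus BusRd; mem=90
  op4 P1: store L7 := 99 → I/M/I on L7; bus BusRdX; mem=30
  op5 P2: load  L1 → I/I/S on L1; bus BusRd; mem=80
  op6 P0: store L0 := 70 → M/I/I on L0; bus BusRdX; mem=80
  op7 P2: load  L0 → S/I/S on L0; bus BusRd Flush; mem=70
  op8 P1: store L6 := 19 → I/M/I on L6; bus BusRdX; mem=90
  op9 P1: load  L6 → I/M/I on L6; bus (none); mem=90
  op10 P1: load  L1 → I/S/S on L1; bus BusRd; mem=80
  op11 P0: load  L6 → S/S/I on L6; bus BusRd Flush; mem=19
  op12 P1: load  L6 → S/S/I on L6; bus (none); mem=19
  op13 P1: store L7 := 39 → I/M/I on L7; bus (none); mem=30
  op14 P1: load  L4 → I/S/I on L4; bus BusRd; mem=50
  op15 P2: store L4 := 80 → I/I/M on L4; bus BusRdX; mem=50
  op16 P2: load  L1 → I/S/S on L1; bus (none); mem=80
  op17 P0: store L2 := 9 → M/I/I on L2; bus BusRdX; mem=90
  op18 P2: store L6 := 56 → I/I/M on L6; bus BusRdX; mem=19
  op19 P2: load  L0 → S/I/S on L0; bus (none); mem=70
  op20 P1: store L3 := 50 → I/M/I on L3; bus BusRdX; mem=50
  op21 P1: load  L3 → I/M/I on L3; bus (none); mem=50
  op22 P2: load  L1 → I/S/S on L1; bus (none); mem=80
  op23 P2: store L7 := 27 → I/I/M on L7; bus BusRdX Flush; mem=39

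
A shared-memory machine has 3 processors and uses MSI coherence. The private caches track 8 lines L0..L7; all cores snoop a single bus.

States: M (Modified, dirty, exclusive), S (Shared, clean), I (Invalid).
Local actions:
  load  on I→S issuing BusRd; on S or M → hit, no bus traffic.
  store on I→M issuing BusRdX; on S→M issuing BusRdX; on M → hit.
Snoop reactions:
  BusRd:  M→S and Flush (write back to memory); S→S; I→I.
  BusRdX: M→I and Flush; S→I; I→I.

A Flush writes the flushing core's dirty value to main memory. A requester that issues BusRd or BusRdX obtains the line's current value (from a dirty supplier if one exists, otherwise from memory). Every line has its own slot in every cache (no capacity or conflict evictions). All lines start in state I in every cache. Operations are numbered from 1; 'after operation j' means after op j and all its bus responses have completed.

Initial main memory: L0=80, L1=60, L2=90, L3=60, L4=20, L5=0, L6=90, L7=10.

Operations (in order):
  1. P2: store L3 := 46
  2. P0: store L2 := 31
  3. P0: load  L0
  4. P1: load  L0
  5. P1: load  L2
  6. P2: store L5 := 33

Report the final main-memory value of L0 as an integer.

memory[L0] = 80

  op1 P2: store L3 := 46 → I/I/M on L3; bus BusRdX; mem=60
  op2 P0: store L2 := 31 → M/I/I on L2; bus BusRdX; mem=90
  op3 P0: load  L0 → S/I/I on L0; bus BusRd; mem=80
  op4 P1: load  L0 → S/S/I on L0; bus BusRd; mem=80
  op5 P1: load  L2 → S/S/I on L2; bus BusRd Flush; mem=31
  op6 P2: store L5 := 33 → I/I/M on L5; bus BusRdX; mem=0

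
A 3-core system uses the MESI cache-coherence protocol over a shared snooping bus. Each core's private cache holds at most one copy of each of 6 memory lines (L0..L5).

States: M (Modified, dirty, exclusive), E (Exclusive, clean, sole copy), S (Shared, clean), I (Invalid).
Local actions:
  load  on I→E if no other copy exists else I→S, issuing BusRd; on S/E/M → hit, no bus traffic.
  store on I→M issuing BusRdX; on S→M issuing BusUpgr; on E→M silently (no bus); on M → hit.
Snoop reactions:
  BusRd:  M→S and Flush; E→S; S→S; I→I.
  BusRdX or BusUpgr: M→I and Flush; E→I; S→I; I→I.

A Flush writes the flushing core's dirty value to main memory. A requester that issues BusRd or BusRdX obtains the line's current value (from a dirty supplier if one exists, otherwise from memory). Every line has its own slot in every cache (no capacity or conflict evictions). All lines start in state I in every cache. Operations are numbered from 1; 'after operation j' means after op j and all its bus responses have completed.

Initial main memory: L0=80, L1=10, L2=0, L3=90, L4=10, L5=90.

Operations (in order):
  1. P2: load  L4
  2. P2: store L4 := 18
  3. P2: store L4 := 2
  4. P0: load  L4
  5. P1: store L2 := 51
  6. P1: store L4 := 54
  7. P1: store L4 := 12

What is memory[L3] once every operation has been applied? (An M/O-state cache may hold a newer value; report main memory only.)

memory[L3] = 90

  op1 P2: load  L4 → I/I/E on L4; bus BusRd; mem=10
  op2 P2: store L4 := 18 → I/I/M on L4; bus (none); mem=10
  op3 P2: store L4 := 2 → I/I/M on L4; bus (none); mem=10
  op4 P0: load  L4 → S/I/S on L4; bus BusRd Flush; mem=2
  op5 P1: store L2 := 51 → I/M/I on L2; bus BusRdX; mem=0
  op6 P1: store L4 := 54 → I/M/I on L4; bus BusRdX; mem=2
  op7 P1: store L4 := 12 → I/M/I on L4; bus (none); mem=2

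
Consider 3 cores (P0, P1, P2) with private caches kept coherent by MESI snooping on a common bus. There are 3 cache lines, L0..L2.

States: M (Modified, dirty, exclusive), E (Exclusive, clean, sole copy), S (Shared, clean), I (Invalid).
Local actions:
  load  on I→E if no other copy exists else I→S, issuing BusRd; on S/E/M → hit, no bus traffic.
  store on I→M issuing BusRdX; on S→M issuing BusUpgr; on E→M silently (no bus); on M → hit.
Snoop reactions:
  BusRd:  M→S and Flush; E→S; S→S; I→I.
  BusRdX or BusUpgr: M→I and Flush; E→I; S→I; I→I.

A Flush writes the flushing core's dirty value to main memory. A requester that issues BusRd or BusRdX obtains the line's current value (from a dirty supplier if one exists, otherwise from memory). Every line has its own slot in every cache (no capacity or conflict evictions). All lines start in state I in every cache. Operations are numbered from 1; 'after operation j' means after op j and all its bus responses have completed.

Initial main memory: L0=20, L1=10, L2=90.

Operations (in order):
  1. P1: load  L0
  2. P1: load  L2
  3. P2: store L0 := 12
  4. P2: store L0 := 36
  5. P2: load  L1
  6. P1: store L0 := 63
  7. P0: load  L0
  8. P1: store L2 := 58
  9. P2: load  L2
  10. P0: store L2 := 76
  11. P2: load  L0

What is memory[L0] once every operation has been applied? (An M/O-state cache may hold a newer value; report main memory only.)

memory[L0] = 63

1. P1: load  L0  bus=[BusRd]  L0: P0=I P1=E P2=I  mem[L0]=20
2. P1: load  L2  bus=[BusRd]  L2: P0=I P1=E P2=I  mem[L2]=90
3. P2: store L0 := 12  bus=[BusRdX]  L0: P0=I P1=I P2=M  mem[L0]=20
4. P2: store L0 := 36  bus=[-]  L0: P0=I P1=I P2=M  mem[L0]=20
5. P2: load  L1  bus=[BusRd]  L1: P0=I P1=I P2=E  mem[L1]=10
6. P1: store L0 := 63  bus=[BusRdX,Flush]  L0: P0=I P1=M P2=I  mem[L0]=36
7. P0: load  L0  bus=[BusRd,Flush]  L0: P0=S P1=S P2=I  mem[L0]=63
8. P1: store L2 := 58  bus=[-]  L2: P0=I P1=M P2=I  mem[L2]=90
9. P2: load  L2  bus=[BusRd,Flush]  L2: P0=I P1=S P2=S  mem[L2]=58
10. P0: store L2 := 76  bus=[BusRdX]  L2: P0=M P1=I P2=I  mem[L2]=58
11. P2: load  L0  bus=[BusRd]  L0: P0=S P1=S P2=S  mem[L0]=63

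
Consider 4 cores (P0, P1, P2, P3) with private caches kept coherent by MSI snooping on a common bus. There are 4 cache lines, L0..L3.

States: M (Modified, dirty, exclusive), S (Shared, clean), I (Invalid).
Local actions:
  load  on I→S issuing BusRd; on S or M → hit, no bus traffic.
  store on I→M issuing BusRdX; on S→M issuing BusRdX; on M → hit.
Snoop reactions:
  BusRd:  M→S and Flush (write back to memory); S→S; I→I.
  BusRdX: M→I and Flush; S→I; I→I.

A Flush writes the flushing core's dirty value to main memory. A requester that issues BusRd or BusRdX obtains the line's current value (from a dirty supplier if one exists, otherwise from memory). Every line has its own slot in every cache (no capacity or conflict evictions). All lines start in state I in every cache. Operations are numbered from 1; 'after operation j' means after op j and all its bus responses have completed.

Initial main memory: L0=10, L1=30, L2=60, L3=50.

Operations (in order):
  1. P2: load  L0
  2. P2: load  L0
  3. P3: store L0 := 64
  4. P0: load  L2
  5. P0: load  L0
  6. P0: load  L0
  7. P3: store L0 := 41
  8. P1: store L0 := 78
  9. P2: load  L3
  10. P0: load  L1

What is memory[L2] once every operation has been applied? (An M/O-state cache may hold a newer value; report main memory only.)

  op1 P2: load  L0 → I/I/S/I on L0; bus BusRd; mem=10
  op2 P2: load  L0 → I/I/S/I on L0; bus (none); mem=10
  op3 P3: store L0 := 64 → I/I/I/M on L0; bus BusRdX; mem=10
  op4 P0: load  L2 → S/I/I/I on L2; bus BusRd; mem=60
  op5 P0: load  L0 → S/I/I/S on L0; bus BusRd Flush; mem=64
  op6 P0: load  L0 → S/I/I/S on L0; bus (none); mem=64
  op7 P3: store L0 := 41 → I/I/I/M on L0; bus BusRdX; mem=64
  op8 P1: store L0 := 78 → I/M/I/I on L0; bus BusRdX Flush; mem=41
  op9 P2: load  L3 → I/I/S/I on L3; bus BusRd; mem=50
  op10 P0: load  L1 → S/I/I/I on L1; bus BusRd; mem=30

memory[L2] = 60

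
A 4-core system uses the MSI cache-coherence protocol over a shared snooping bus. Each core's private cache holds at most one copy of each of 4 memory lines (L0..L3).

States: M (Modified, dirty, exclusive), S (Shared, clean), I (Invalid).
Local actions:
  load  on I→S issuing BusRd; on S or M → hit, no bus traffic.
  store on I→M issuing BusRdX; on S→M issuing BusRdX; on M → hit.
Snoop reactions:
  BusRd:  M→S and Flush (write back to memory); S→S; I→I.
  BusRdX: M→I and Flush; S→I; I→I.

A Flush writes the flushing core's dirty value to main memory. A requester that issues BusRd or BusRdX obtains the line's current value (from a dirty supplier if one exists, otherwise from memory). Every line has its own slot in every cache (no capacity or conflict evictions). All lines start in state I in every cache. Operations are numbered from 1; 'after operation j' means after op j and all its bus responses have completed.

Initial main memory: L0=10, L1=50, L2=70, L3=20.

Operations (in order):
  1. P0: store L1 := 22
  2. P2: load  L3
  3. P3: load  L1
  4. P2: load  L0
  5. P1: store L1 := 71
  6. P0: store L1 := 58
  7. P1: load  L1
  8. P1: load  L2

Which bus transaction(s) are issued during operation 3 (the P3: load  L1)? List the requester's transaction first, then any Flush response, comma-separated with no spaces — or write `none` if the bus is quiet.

step 1: P0: store L1 := 22  ⟶  MIII  (L1)  txn=BusRdX  M[L1]=50
step 2: P2: load  L3  ⟶  IISI  (L3)  txn=BusRd  M[L3]=20
step 3: P3: load  L1  ⟶  SIIS  (L1)  txn=BusRd+Flush  M[L1]=22
step 4: P2: load  L0  ⟶  IISI  (L0)  txn=BusRd  M[L0]=10
step 5: P1: store L1 := 71  ⟶  IMII  (L1)  txn=BusRdX  M[L1]=22
step 6: P0: store L1 := 58  ⟶  MIII  (L1)  txn=BusRdX+Flush  M[L1]=71
step 7: P1: load  L1  ⟶  SSII  (L1)  txn=BusRd+Flush  M[L1]=58
step 8: P1: load  L2  ⟶  ISII  (L2)  txn=BusRd  M[L2]=70

bus = BusRd,Flush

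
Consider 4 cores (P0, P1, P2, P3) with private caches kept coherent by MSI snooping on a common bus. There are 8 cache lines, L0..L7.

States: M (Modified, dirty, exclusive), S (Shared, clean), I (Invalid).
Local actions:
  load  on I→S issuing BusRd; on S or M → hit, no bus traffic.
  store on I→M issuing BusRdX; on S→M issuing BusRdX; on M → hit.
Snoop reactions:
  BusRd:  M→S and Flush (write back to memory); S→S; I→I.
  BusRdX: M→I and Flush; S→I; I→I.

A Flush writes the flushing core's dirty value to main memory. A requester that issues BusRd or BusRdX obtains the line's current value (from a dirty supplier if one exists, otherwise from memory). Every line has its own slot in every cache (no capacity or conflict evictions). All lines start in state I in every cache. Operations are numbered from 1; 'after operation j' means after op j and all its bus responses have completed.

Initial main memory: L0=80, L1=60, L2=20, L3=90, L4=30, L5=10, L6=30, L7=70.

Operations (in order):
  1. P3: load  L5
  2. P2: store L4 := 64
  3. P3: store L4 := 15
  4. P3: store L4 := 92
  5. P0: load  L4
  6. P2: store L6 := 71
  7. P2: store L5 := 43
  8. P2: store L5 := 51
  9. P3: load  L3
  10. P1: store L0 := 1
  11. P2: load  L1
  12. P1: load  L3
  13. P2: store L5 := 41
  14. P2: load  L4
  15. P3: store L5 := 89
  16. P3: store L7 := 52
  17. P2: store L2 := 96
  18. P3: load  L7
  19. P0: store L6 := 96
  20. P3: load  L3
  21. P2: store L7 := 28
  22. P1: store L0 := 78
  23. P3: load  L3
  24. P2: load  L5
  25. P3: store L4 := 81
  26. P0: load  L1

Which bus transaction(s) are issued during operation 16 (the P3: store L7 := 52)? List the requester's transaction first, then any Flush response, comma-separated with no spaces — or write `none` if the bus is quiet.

[1] P3: load  L5 | P0:I, P1:I, P2:I, P3:S(10) | bus: BusRd
[2] P2: store L4 := 64 | P0:I, P1:I, P2:M(64), P3:I | bus: BusRdX
[3] P3: store L4 := 15 | P0:I, P1:I, P2:I, P3:M(15) | bus: BusRdX,Flush
[4] P3: store L4 := 92 | P0:I, P1:I, P2:I, P3:M(92) | bus: none
[5] P0: load  L4 | P0:S(92), P1:I, P2:I, P3:S(92) | bus: BusRd,Flush
[6] P2: store L6 := 71 | P0:I, P1:I, P2:M(71), P3:I | bus: BusRdX
[7] P2: store L5 := 43 | P0:I, P1:I, P2:M(43), P3:I | bus: BusRdX
[8] P2: store L5 := 51 | P0:I, P1:I, P2:M(51), P3:I | bus: none
[9] P3: load  L3 | P0:I, P1:I, P2:I, P3:S(90) | bus: BusRd
[10] P1: store L0 := 1 | P0:I, P1:M(1), P2:I, P3:I | bus: BusRdX
[11] P2: load  L1 | P0:I, P1:I, P2:S(60), P3:I | bus: BusRd
[12] P1: load  L3 | P0:I, P1:S(90), P2:I, P3:S(90) | bus: BusRd
[13] P2: store L5 := 41 | P0:I, P1:I, P2:M(41), P3:I | bus: none
[14] P2: load  L4 | P0:S(92), P1:I, P2:S(92), P3:S(92) | bus: BusRd
[15] P3: store L5 := 89 | P0:I, P1:I, P2:I, P3:M(89) | bus: BusRdX,Flush
[16] P3: store L7 := 52 | P0:I, P1:I, P2:I, P3:M(52) | bus: BusRdX
[17] P2: store L2 := 96 | P0:I, P1:I, P2:M(96), P3:I | bus: BusRdX
[18] P3: load  L7 | P0:I, P1:I, P2:I, P3:M(52) | bus: none
[19] P0: store L6 := 96 | P0:M(96), P1:I, P2:I, P3:I | bus: BusRdX,Flush
[20] P3: load  L3 | P0:I, P1:S(90), P2:I, P3:S(90) | bus: none
[21] P2: store L7 := 28 | P0:I, P1:I, P2:M(28), P3:I | bus: BusRdX,Flush
[22] P1: store L0 := 78 | P0:I, P1:M(78), P2:I, P3:I | bus: none
[23] P3: load  L3 | P0:I, P1:S(90), P2:I, P3:S(90) | bus: none
[24] P2: load  L5 | P0:I, P1:I, P2:S(89), P3:S(89) | bus: BusRd,Flush
[25] P3: store L4 := 81 | P0:I, P1:I, P2:I, P3:M(81) | bus: BusRdX
[26] P0: load  L1 | P0:S(60), P1:I, P2:S(60), P3:I | bus: BusRd

bus = BusRdX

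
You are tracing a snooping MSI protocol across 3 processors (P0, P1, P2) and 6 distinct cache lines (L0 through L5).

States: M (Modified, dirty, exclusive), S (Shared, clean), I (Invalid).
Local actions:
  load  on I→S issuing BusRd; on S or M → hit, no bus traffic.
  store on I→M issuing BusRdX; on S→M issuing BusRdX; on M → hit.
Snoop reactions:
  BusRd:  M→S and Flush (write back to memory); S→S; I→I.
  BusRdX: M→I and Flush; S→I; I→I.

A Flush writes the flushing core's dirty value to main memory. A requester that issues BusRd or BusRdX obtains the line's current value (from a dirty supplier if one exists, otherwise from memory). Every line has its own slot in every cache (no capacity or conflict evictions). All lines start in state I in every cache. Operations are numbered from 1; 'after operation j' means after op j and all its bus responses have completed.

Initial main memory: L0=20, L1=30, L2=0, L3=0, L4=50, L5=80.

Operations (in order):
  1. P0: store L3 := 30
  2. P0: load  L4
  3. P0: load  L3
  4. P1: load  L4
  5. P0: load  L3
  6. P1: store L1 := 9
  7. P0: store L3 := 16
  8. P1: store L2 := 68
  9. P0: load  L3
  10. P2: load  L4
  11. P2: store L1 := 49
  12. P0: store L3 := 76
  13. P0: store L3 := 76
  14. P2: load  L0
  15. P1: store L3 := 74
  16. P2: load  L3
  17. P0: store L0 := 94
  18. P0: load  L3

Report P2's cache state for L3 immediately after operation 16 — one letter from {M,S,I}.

state = S

1. P0: store L3 := 30  bus=[BusRdX]  L3: P0=M P1=I P2=I  mem[L3]=0
2. P0: load  L4  bus=[BusRd]  L4: P0=S P1=I P2=I  mem[L4]=50
3. P0: load  L3  bus=[-]  L3: P0=M P1=I P2=I  mem[L3]=0
4. P1: load  L4  bus=[BusRd]  L4: P0=S P1=S P2=I  mem[L4]=50
5. P0: load  L3  bus=[-]  L3: P0=M P1=I P2=I  mem[L3]=0
6. P1: store L1 := 9  bus=[BusRdX]  L1: P0=I P1=M P2=I  mem[L1]=30
7. P0: store L3 := 16  bus=[-]  L3: P0=M P1=I P2=I  mem[L3]=0
8. P1: store L2 := 68  bus=[BusRdX]  L2: P0=I P1=M P2=I  mem[L2]=0
9. P0: load  L3  bus=[-]  L3: P0=M P1=I P2=I  mem[L3]=0
10. P2: load  L4  bus=[BusRd]  L4: P0=S P1=S P2=S  mem[L4]=50
11. P2: store L1 := 49  bus=[BusRdX,Flush]  L1: P0=I P1=I P2=M  mem[L1]=9
12. P0: store L3 := 76  bus=[-]  L3: P0=M P1=I P2=I  mem[L3]=0
13. P0: store L3 := 76  bus=[-]  L3: P0=M P1=I P2=I  mem[L3]=0
14. P2: load  L0  bus=[BusRd]  L0: P0=I P1=I P2=S  mem[L0]=20
15. P1: store L3 := 74  bus=[BusRdX,Flush]  L3: P0=I P1=M P2=I  mem[L3]=76
16. P2: load  L3  bus=[BusRd,Flush]  L3: P0=I P1=S P2=S  mem[L3]=74
17. P0: store L0 := 94  bus=[BusRdX]  L0: P0=M P1=I P2=I  mem[L0]=20
18. P0: load  L3  bus=[BusRd]  L3: P0=S P1=S P2=S  mem[L3]=74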